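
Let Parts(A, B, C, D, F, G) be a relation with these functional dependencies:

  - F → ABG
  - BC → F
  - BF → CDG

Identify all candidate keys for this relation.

{F}, {B, C}

{F}⁺: F→ABG adds A, B, G; BF→CDG adds C, D → {A, B, C, D, F, G}.
{B, C}⁺: BC→F adds F; BF→CDG adds D, G; F→ABG adds A → {A, B, C, D, F, G}. Minimal: {C}⁺ = {C}; {B}⁺ = {B} — none reach the full schema.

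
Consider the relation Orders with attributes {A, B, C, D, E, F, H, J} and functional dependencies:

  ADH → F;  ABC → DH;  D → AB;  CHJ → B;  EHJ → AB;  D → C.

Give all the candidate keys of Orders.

{D, E, J}, {C, E, H, J}, {A, B, C, E, J}

Attributes E, J never appear on any right-hand side, so every candidate key must contain {E, J}.
{E, J}⁺ = {E, J}, which is not all of the schema, so we must add further attributes.
{D, E, J}⁺: D→AB adds A, B; D→C adds C; ABC→DH adds H; ADH→F adds F → {A, B, C, D, E, F, H, J}.
{C, E, H, J}⁺: CHJ→B adds B; EHJ→AB adds A; ABC→DH adds D; ADH→F adds F → {A, B, C, D, E, F, H, J}.
{A, B, C, E, J}⁺: ABC→DH adds D, H; ADH→F adds F → {A, B, C, D, E, F, H, J}.
Any other superkey contains one of these as a subset, so there are no further candidate keys.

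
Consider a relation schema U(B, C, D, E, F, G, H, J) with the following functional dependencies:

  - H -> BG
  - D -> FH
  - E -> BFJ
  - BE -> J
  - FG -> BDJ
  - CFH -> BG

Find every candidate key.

Attributes C, E never appear on any right-hand side, so every candidate key must contain {C, E}.
{C, E}⁺ = {B, C, E, F, J}, which is not all of the schema, so we must add further attributes.
{C, D, E}⁺: D→FH adds F, H; E→BFJ adds B, J; CFH→BG adds G → {B, C, D, E, F, G, H, J}.
{C, E, G}⁺: E→BFJ adds B, F, J; FG→BDJ adds D; D→FH adds H → {B, C, D, E, F, G, H, J}.
{C, E, H}⁺: H→BG adds B, G; E→BFJ adds F, J; FG→BDJ adds D → {B, C, D, E, F, G, H, J}.

{C, D, E}, {C, E, G}, {C, E, H}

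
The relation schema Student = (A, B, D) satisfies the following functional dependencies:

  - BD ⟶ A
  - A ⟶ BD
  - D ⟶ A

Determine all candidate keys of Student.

(A), (D)

{A}⁺: A→BD adds B, D → {A, B, D}.
{D}⁺: D→A adds A; A→BD adds B → {A, B, D}.
Any other superkey contains one of these as a subset, so there are no further candidate keys.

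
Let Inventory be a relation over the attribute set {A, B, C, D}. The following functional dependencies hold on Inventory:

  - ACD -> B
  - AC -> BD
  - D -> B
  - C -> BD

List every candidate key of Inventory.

Attributes A, C never appear on any right-hand side, so every candidate key must contain {A, C}.
{A, C}⁺ = {A, B, C, D}, which is all of the schema, so {A, C} is the only candidate key.

(A, C)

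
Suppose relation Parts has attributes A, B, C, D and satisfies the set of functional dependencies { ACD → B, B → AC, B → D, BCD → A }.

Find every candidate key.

{B}⁺: B→AC adds A, C; B→D adds D → {A, B, C, D}.
{A, C, D}⁺: ACD→B adds B → {A, B, C, D}. Minimal: {C, D}⁺ = {C, D}; {A, D}⁺ = {A, D}; {A, C}⁺ = {A, C} — none reach the full schema.

(B), (A, C, D)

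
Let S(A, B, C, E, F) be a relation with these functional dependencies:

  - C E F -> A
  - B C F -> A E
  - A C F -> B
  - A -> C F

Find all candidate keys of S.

{A}⁺: A→CF adds C, F; ACF→B adds B; BCF→AE adds E → {A, B, C, E, F}.
{B, C, F}⁺: BCF→AE adds A, E → {A, B, C, E, F}. Minimal: {C, F}⁺ = {C, F}; {B, F}⁺ = {B, F}; {B, C}⁺ = {B, C} — none reach the full schema.
{C, E, F}⁺: CEF→A adds A; ACF→B adds B → {A, B, C, E, F}. Minimal: {E, F}⁺ = {E, F}; {C, F}⁺ = {C, F}; {C, E}⁺ = {C, E} — none reach the full schema.

{A}, {B, C, F}, {C, E, F}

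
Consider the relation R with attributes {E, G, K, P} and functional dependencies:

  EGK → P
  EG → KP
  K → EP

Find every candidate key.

(E, G), (G, K)

Attribute G never appears on the right-hand side of any dependency, so G must belong to every candidate key.
{G}⁺ = {G}, which is not all of the schema, so we must add further attributes.
{E, G}⁺: EG→KP adds K, P → {E, G, K, P}. Minimal: {G}⁺ = {G}; {E}⁺ = {E} — none reach the full schema.
{G, K}⁺: K→EP adds E, P → {E, G, K, P}. Minimal: {K}⁺ = {E, K, P}; {G}⁺ = {G} — none reach the full schema.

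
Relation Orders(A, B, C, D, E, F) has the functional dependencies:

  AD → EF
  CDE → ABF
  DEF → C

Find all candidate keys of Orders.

Attribute D never appears on the right-hand side of any dependency, so D must belong to every candidate key.
{D}⁺ = {D}, which is not all of the schema, so we must add further attributes.
{A, D}⁺: AD→EF adds E, F; DEF→C adds C; CDE→ABF adds B → {A, B, C, D, E, F}. Minimal: {D}⁺ = {D}; {A}⁺ = {A} — none reach the full schema.
{C, D, E}⁺: CDE→ABF adds A, B, F → {A, B, C, D, E, F}. Minimal: {D, E}⁺ = {D, E}; {C, E}⁺ = {C, E}; {C, D}⁺ = {C, D} — none reach the full schema.
{D, E, F}⁺: DEF→C adds C; CDE→ABF adds A, B → {A, B, C, D, E, F}. Minimal: {E, F}⁺ = {E, F}; {D, F}⁺ = {D, F}; {D, E}⁺ = {D, E} — none reach the full schema.
Any other superkey contains one of these as a subset, so there are no further candidate keys.

AD; CDE; DEF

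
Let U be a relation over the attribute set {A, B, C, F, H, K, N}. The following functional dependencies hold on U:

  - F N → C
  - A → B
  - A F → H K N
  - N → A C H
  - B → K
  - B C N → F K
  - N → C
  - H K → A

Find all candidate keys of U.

{N}, {A, F}, {B, F, H}, {F, H, K}

{N}⁺: N→ACH adds A, C, H; A→B adds B; B→K adds K; BCN→FK adds F → {A, B, C, F, H, K, N}.
{A, F}⁺: A→B adds B; AF→HKN adds H, K, N; N→ACH adds C → {A, B, C, F, H, K, N}. Minimal: {F}⁺ = {F}; {A}⁺ = {A, B, K} — none reach the full schema.
{B, F, H}⁺: B→K adds K; HK→A adds A; AF→HKN adds N; N→ACH adds C → {A, B, C, F, H, K, N}. Minimal: {F, H}⁺ = {F, H}; {B, H}⁺ = {A, B, H, K}; {B, F}⁺ = {B, F, K} — none reach the full schema.
{F, H, K}⁺: HK→A adds A; A→B adds B; AF→HKN adds N; N→ACH adds C → {A, B, C, F, H, K, N}. Minimal: {H, K}⁺ = {A, B, H, K}; {F, K}⁺ = {F, K}; {F, H}⁺ = {F, H} — none reach the full schema.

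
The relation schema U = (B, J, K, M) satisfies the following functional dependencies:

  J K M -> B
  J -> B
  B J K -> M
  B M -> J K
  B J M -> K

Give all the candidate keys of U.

{B, M}⁺: BM→JK adds J, K → {B, J, K, M}.
{J, K}⁺: J→B adds B; BJK→M adds M → {B, J, K, M}.
{J, M}⁺: J→B adds B; BM→JK adds K → {B, J, K, M}.
Any other superkey contains one of these as a subset, so there are no further candidate keys.

{B, M}, {J, K}, {J, M}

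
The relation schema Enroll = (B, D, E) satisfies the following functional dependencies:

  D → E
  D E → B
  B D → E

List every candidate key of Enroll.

Attribute D never appears on the right-hand side of any dependency, so D must belong to every candidate key.
{D}⁺ = {B, D, E}, which is all of the schema, so {D} is the only candidate key.

{D}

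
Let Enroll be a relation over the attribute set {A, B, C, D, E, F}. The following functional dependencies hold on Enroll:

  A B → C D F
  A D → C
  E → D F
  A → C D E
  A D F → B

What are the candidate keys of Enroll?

{A}

Attribute A never appears on the right-hand side of any dependency, so A must belong to every candidate key.
{A}⁺ = {A, B, C, D, E, F}, which is all of the schema, so {A} is the only candidate key.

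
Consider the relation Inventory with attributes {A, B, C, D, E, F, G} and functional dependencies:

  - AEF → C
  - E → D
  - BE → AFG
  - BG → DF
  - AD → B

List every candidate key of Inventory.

Attribute E never appears on the right-hand side of any dependency, so E must belong to every candidate key.
{E}⁺ = {D, E}, which is not all of the schema, so we must add further attributes.
{A, E}⁺: E→D adds D; AD→B adds B; BE→AFG adds F, G; AEF→C adds C → {A, B, C, D, E, F, G}.
{B, E}⁺: E→D adds D; BE→AFG adds A, F, G; AEF→C adds C → {A, B, C, D, E, F, G}.

{A, E}, {B, E}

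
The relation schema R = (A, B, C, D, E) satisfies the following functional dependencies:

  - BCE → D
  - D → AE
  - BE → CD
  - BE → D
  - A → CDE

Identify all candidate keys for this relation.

Attribute B never appears on the right-hand side of any dependency, so B must belong to every candidate key.
{B}⁺ = {B}, which is not all of the schema, so we must add further attributes.
{A, B}⁺: A→CDE adds C, D, E → {A, B, C, D, E}.
{B, D}⁺: D→AE adds A, E; BE→CD adds C → {A, B, C, D, E}.
{B, E}⁺: BE→CD adds C, D; D→AE adds A → {A, B, C, D, E}.

(A, B), (B, D), (B, E)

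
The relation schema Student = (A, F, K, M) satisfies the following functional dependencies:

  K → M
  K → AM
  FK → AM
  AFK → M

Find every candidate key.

{F, K}

Attributes F, K never appear on any right-hand side, so every candidate key must contain {F, K}.
{F, K}⁺ = {A, F, K, M}, which is all of the schema, so {F, K} is the only candidate key.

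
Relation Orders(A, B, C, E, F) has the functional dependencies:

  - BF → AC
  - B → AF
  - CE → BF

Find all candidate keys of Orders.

BE, CE

{B, E}⁺: B→AF adds A, F; BF→AC adds C → {A, B, C, E, F}. Minimal: {E}⁺ = {E}; {B}⁺ = {A, B, C, F} — none reach the full schema.
{C, E}⁺: CE→BF adds B, F; BF→AC adds A → {A, B, C, E, F}. Minimal: {E}⁺ = {E}; {C}⁺ = {C} — none reach the full schema.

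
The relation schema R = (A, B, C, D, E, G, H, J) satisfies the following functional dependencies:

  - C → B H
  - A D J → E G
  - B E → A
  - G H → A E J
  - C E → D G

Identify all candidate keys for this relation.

Attribute C never appears on the right-hand side of any dependency, so C must belong to every candidate key.
{C}⁺ = {B, C, H}, which is not all of the schema, so we must add further attributes.
{C, E}⁺: C→BH adds B, H; BE→A adds A; CE→DG adds D, G; GH→AEJ adds J → {A, B, C, D, E, G, H, J}. Minimal: {E}⁺ = {E}; {C}⁺ = {B, C, H} — none reach the full schema.
{C, G}⁺: C→BH adds B, H; GH→AEJ adds A, E, J; CE→DG adds D → {A, B, C, D, E, G, H, J}. Minimal: {G}⁺ = {G}; {C}⁺ = {B, C, H} — none reach the full schema.
{A, C, D, J}⁺: C→BH adds B, H; ADJ→EG adds E, G → {A, B, C, D, E, G, H, J}. Minimal: {C, D, J}⁺ = {B, C, D, H, J}; {A, D, J}⁺ = {A, D, E, G, J}; {A, C, J}⁺ = {A, B, C, H, J}; … — none reach the full schema.
Any other superkey contains one of these as a subset, so there are no further candidate keys.

CE, CG, ACDJ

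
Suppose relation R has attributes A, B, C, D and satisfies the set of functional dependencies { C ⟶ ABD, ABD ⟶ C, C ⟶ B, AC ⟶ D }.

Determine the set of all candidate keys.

(C); (A, B, D)

{C}⁺: C→ABD adds A, B, D → {A, B, C, D}.
{A, B, D}⁺: ABD→C adds C → {A, B, C, D}. Minimal: {B, D}⁺ = {B, D}; {A, D}⁺ = {A, D}; {A, B}⁺ = {A, B} — none reach the full schema.
Any other superkey contains one of these as a subset, so there are no further candidate keys.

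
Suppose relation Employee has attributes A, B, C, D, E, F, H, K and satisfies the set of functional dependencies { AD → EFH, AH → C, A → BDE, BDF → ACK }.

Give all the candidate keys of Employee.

{A}⁺: A→BDE adds B, D, E; AD→EFH adds F, H; AH→C adds C; BDF→ACK adds K → {A, B, C, D, E, F, H, K}.
{B, D, F}⁺: BDF→ACK adds A, C, K; AD→EFH adds E, H → {A, B, C, D, E, F, H, K}. Minimal: {D, F}⁺ = {D, F}; {B, F}⁺ = {B, F}; {B, D}⁺ = {B, D} — none reach the full schema.

{A}; {B, D, F}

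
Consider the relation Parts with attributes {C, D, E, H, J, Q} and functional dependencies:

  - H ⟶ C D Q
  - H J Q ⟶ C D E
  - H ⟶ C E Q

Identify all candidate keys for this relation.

(H, J)

Attributes H, J never appear on any right-hand side, so every candidate key must contain {H, J}.
{H, J}⁺ = {C, D, E, H, J, Q}, which is all of the schema, so {H, J} is the only candidate key.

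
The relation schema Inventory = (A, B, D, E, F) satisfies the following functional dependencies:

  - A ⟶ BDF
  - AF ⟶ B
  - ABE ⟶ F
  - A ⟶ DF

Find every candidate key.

{A, E}

{A, E}⁺: A→BDF adds B, D, F → {A, B, D, E, F}. Minimal: {E}⁺ = {E}; {A}⁺ = {A, B, D, F} — none reach the full schema.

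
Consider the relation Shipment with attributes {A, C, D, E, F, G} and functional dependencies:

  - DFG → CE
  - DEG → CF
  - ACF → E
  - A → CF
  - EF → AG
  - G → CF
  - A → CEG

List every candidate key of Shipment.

{A, D}; {D, G}; {D, E, F}

Attribute D never appears on the right-hand side of any dependency, so D must belong to every candidate key.
{D}⁺ = {D}, which is not all of the schema, so we must add further attributes.
{A, D}⁺: A→CF adds C, F; A→CEG adds E, G → {A, C, D, E, F, G}.
{D, G}⁺: G→CF adds C, F; DFG→CE adds E; EF→AG adds A → {A, C, D, E, F, G}.
{D, E, F}⁺: EF→AG adds A, G; G→CF adds C → {A, C, D, E, F, G}.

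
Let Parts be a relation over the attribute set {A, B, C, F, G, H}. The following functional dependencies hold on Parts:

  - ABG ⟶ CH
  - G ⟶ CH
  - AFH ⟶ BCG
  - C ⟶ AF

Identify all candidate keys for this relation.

{G}⁺: G→CH adds C, H; C→AF adds A, F; AFH→BCG adds B → {A, B, C, F, G, H}.
{C, H}⁺: C→AF adds A, F; AFH→BCG adds B, G → {A, B, C, F, G, H}.
{A, F, H}⁺: AFH→BCG adds B, C, G → {A, B, C, F, G, H}.

{G}, {C, H}, {A, F, H}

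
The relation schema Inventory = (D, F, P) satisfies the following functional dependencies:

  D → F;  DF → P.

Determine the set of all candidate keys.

D

Attribute D never appears on the right-hand side of any dependency, so D must belong to every candidate key.
{D}⁺ = {D, F, P}, which is all of the schema, so {D} is the only candidate key.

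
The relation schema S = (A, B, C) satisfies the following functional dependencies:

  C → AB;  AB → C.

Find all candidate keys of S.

{C}⁺: C→AB adds A, B → {A, B, C}.
{A, B}⁺: AB→C adds C → {A, B, C}. Minimal: {B}⁺ = {B}; {A}⁺ = {A} — none reach the full schema.
Any other superkey contains one of these as a subset, so there are no further candidate keys.

{C}, {A, B}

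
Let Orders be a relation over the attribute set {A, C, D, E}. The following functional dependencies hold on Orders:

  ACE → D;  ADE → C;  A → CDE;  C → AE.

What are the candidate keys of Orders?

A; C

{A}⁺: A→CDE adds C, D, E → {A, C, D, E}.
{C}⁺: C→AE adds A, E; ACE→D adds D → {A, C, D, E}.
Any other superkey contains one of these as a subset, so there are no further candidate keys.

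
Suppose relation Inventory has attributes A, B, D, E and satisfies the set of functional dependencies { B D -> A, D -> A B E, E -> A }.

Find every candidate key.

Attribute D never appears on the right-hand side of any dependency, so D must belong to every candidate key.
{D}⁺ = {A, B, D, E}, which is all of the schema, so {D} is the only candidate key.

D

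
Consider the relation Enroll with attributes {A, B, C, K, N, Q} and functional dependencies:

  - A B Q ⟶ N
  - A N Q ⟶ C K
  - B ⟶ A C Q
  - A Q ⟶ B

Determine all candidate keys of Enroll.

{B}⁺: B→ACQ adds A, C, Q; ABQ→N adds N; ANQ→CK adds K → {A, B, C, K, N, Q}.
{A, Q}⁺: AQ→B adds B; ABQ→N adds N; ANQ→CK adds C, K → {A, B, C, K, N, Q}. Minimal: {Q}⁺ = {Q}; {A}⁺ = {A} — none reach the full schema.

{B}; {A, Q}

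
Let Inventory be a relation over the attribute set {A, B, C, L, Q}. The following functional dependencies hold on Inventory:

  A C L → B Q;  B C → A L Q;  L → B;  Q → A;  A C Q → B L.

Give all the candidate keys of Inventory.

(B, C); (C, L); (C, Q)

{B, C}⁺: BC→ALQ adds A, L, Q → {A, B, C, L, Q}. Minimal: {C}⁺ = {C}; {B}⁺ = {B} — none reach the full schema.
{C, L}⁺: L→B adds B; BC→ALQ adds A, Q → {A, B, C, L, Q}. Minimal: {L}⁺ = {B, L}; {C}⁺ = {C} — none reach the full schema.
{C, Q}⁺: Q→A adds A; ACQ→BL adds B, L → {A, B, C, L, Q}. Minimal: {Q}⁺ = {A, Q}; {C}⁺ = {C} — none reach the full schema.
Any other superkey contains one of these as a subset, so there are no further candidate keys.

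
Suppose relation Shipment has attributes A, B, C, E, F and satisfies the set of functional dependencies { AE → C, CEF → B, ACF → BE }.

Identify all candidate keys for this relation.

{A, C, F}; {A, E, F}

Attributes A, F never appear on any right-hand side, so every candidate key must contain {A, F}.
{A, F}⁺ = {A, F}, which is not all of the schema, so we must add further attributes.
{A, C, F}⁺: ACF→BE adds B, E → {A, B, C, E, F}. Minimal: {C, F}⁺ = {C, F}; {A, F}⁺ = {A, F}; {A, C}⁺ = {A, C} — none reach the full schema.
{A, E, F}⁺: AE→C adds C; CEF→B adds B → {A, B, C, E, F}. Minimal: {E, F}⁺ = {E, F}; {A, F}⁺ = {A, F}; {A, E}⁺ = {A, C, E} — none reach the full schema.
Any other superkey contains one of these as a subset, so there are no further candidate keys.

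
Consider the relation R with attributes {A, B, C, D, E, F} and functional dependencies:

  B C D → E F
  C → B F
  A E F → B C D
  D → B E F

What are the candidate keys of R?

{A, D}, {A, C, E}, {A, E, F}

Attribute A never appears on the right-hand side of any dependency, so A must belong to every candidate key.
{A}⁺ = {A}, which is not all of the schema, so we must add further attributes.
{A, D}⁺: D→BEF adds B, E, F; AEF→BCD adds C → {A, B, C, D, E, F}.
{A, C, E}⁺: C→BF adds B, F; AEF→BCD adds D → {A, B, C, D, E, F}.
{A, E, F}⁺: AEF→BCD adds B, C, D → {A, B, C, D, E, F}.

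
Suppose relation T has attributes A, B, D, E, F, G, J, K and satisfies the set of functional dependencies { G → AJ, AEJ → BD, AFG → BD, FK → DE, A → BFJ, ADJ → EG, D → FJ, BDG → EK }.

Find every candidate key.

G, AD, AE, AK

{G}⁺: G→AJ adds A, J; A→BFJ adds B, F; AFG→BD adds D; ADJ→EG adds E; BDG→EK adds K → {A, B, D, E, F, G, J, K}.
{A, D}⁺: A→BFJ adds B, F, J; ADJ→EG adds E, G; BDG→EK adds K → {A, B, D, E, F, G, J, K}. Minimal: {D}⁺ = {D, F, J}; {A}⁺ = {A, B, F, J} — none reach the full schema.
{A, E}⁺: A→BFJ adds B, F, J; AEJ→BD adds D; ADJ→EG adds G; BDG→EK adds K → {A, B, D, E, F, G, J, K}. Minimal: {E}⁺ = {E}; {A}⁺ = {A, B, F, J} — none reach the full schema.
{A, K}⁺: A→BFJ adds B, F, J; FK→DE adds D, E; ADJ→EG adds G → {A, B, D, E, F, G, J, K}. Minimal: {K}⁺ = {K}; {A}⁺ = {A, B, F, J} — none reach the full schema.
Any other superkey contains one of these as a subset, so there are no further candidate keys.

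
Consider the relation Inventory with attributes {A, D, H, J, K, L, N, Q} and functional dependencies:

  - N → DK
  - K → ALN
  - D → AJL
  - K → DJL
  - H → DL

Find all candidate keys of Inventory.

Attributes H, Q never appear on any right-hand side, so every candidate key must contain {H, Q}.
{H, Q}⁺ = {A, D, H, J, L, Q}, which is not all of the schema, so we must add further attributes.
{H, K, Q}⁺: K→ALN adds A, L, N; K→DJL adds D, J → {A, D, H, J, K, L, N, Q}. Minimal: {K, Q}⁺ = {A, D, J, K, L, N, Q}; {H, Q}⁺ = {A, D, H, J, L, Q}; {H, K}⁺ = {A, D, H, J, K, L, N} — none reach the full schema.
{H, N, Q}⁺: N→DK adds D, K; K→ALN adds A, L; D→AJL adds J → {A, D, H, J, K, L, N, Q}. Minimal: {N, Q}⁺ = {A, D, J, K, L, N, Q}; {H, Q}⁺ = {A, D, H, J, L, Q}; {H, N}⁺ = {A, D, H, J, K, L, N} — none reach the full schema.

HKQ; HNQ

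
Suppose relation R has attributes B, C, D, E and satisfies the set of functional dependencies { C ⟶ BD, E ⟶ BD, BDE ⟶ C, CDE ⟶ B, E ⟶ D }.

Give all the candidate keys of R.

{E}

Attribute E never appears on the right-hand side of any dependency, so E must belong to every candidate key.
{E}⁺ = {B, C, D, E}, which is all of the schema, so {E} is the only candidate key.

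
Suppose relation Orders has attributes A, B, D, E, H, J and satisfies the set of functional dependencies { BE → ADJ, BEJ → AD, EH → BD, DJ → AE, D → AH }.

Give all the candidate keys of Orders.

{B, E}⁺: BE→ADJ adds A, D, J; D→AH adds H → {A, B, D, E, H, J}. Minimal: {E}⁺ = {E}; {B}⁺ = {B} — none reach the full schema.
{D, E}⁺: D→AH adds A, H; EH→BD adds B; BE→ADJ adds J → {A, B, D, E, H, J}. Minimal: {E}⁺ = {E}; {D}⁺ = {A, D, H} — none reach the full schema.
{D, J}⁺: DJ→AE adds A, E; D→AH adds H; EH→BD adds B → {A, B, D, E, H, J}. Minimal: {J}⁺ = {J}; {D}⁺ = {A, D, H} — none reach the full schema.
{E, H}⁺: EH→BD adds B, D; D→AH adds A; BE→ADJ adds J → {A, B, D, E, H, J}. Minimal: {H}⁺ = {H}; {E}⁺ = {E} — none reach the full schema.

(B, E), (D, E), (D, J), (E, H)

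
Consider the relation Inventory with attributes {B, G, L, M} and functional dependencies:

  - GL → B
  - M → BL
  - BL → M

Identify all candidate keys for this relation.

{G, L}, {G, M}

Attribute G never appears on the right-hand side of any dependency, so G must belong to every candidate key.
{G}⁺ = {G}, which is not all of the schema, so we must add further attributes.
{G, L}⁺: GL→B adds B; BL→M adds M → {B, G, L, M}.
{G, M}⁺: M→BL adds B, L → {B, G, L, M}.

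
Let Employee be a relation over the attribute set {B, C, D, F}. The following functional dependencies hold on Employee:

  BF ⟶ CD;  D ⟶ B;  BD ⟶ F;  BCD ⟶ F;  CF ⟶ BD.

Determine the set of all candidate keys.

{D}⁺: D→B adds B; BD→F adds F; BF→CD adds C → {B, C, D, F}.
{B, F}⁺: BF→CD adds C, D → {B, C, D, F}. Minimal: {F}⁺ = {F}; {B}⁺ = {B} — none reach the full schema.
{C, F}⁺: CF→BD adds B, D → {B, C, D, F}. Minimal: {F}⁺ = {F}; {C}⁺ = {C} — none reach the full schema.

{D}; {B, F}; {C, F}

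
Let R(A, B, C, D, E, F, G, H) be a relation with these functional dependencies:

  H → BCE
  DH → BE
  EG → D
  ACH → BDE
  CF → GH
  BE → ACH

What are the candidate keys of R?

{C, F}; {F, H}; {B, E, F}

Attribute F never appears on the right-hand side of any dependency, so F must belong to every candidate key.
{F}⁺ = {F}, which is not all of the schema, so we must add further attributes.
{C, F}⁺: CF→GH adds G, H; H→BCE adds B, E; EG→D adds D; BE→ACH adds A → {A, B, C, D, E, F, G, H}. Minimal: {F}⁺ = {F}; {C}⁺ = {C} — none reach the full schema.
{F, H}⁺: H→BCE adds B, C, E; CF→GH adds G; BE→ACH adds A; EG→D adds D → {A, B, C, D, E, F, G, H}. Minimal: {H}⁺ = {A, B, C, D, E, H}; {F}⁺ = {F} — none reach the full schema.
{B, E, F}⁺: BE→ACH adds A, C, H; ACH→BDE adds D; CF→GH adds G → {A, B, C, D, E, F, G, H}. Minimal: {E, F}⁺ = {E, F}; {B, F}⁺ = {B, F}; {B, E}⁺ = {A, B, C, D, E, H} — none reach the full schema.
Any other superkey contains one of these as a subset, so there are no further candidate keys.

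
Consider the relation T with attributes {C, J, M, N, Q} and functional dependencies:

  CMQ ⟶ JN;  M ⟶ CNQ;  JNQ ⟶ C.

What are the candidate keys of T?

M

Attribute M never appears on the right-hand side of any dependency, so M must belong to every candidate key.
{M}⁺ = {C, J, M, N, Q}, which is all of the schema, so {M} is the only candidate key.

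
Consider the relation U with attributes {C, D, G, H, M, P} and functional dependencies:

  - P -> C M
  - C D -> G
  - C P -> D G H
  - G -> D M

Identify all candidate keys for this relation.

{P}⁺: P→CM adds C, M; CP→DGH adds D, G, H → {C, D, G, H, M, P}.

(P)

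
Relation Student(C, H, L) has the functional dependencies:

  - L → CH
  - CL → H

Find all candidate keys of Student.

Attribute L never appears on the right-hand side of any dependency, so L must belong to every candidate key.
{L}⁺ = {C, H, L}, which is all of the schema, so {L} is the only candidate key.

{L}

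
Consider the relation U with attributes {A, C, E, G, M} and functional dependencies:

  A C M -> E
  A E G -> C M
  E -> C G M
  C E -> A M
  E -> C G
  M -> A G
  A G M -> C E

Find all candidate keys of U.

{E}; {M}

{E}⁺: E→CGM adds C, G, M; CE→AM adds A → {A, C, E, G, M}.
{M}⁺: M→AG adds A, G; AGM→CE adds C, E → {A, C, E, G, M}.
Any other superkey contains one of these as a subset, so there are no further candidate keys.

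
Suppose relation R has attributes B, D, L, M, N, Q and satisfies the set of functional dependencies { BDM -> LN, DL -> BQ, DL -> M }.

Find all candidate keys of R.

{D, L}, {B, D, M}

Attribute D never appears on the right-hand side of any dependency, so D must belong to every candidate key.
{D}⁺ = {D}, which is not all of the schema, so we must add further attributes.
{D, L}⁺: DL→BQ adds B, Q; DL→M adds M; BDM→LN adds N → {B, D, L, M, N, Q}. Minimal: {L}⁺ = {L}; {D}⁺ = {D} — none reach the full schema.
{B, D, M}⁺: BDM→LN adds L, N; DL→BQ adds Q → {B, D, L, M, N, Q}. Minimal: {D, M}⁺ = {D, M}; {B, M}⁺ = {B, M}; {B, D}⁺ = {B, D} — none reach the full schema.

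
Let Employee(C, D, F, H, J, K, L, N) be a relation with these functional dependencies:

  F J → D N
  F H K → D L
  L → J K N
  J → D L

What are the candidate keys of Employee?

{C, F, H, J}⁺: FJ→DN adds D, N; J→DL adds L; L→JKN adds K → {C, D, F, H, J, K, L, N}.
{C, F, H, K}⁺: FHK→DL adds D, L; L→JKN adds J, N → {C, D, F, H, J, K, L, N}.
{C, F, H, L}⁺: L→JKN adds J, K, N; J→DL adds D → {C, D, F, H, J, K, L, N}.
Any other superkey contains one of these as a subset, so there are no further candidate keys.

(C, F, H, J), (C, F, H, K), (C, F, H, L)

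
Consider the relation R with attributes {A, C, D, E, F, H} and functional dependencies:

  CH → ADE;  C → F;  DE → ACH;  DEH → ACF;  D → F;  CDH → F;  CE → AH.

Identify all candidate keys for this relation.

{C, E}, {C, H}, {D, E}

{C, E}⁺: C→F adds F; CE→AH adds A, H; CH→ADE adds D → {A, C, D, E, F, H}. Minimal: {E}⁺ = {E}; {C}⁺ = {C, F} — none reach the full schema.
{C, H}⁺: CH→ADE adds A, D, E; C→F adds F → {A, C, D, E, F, H}. Minimal: {H}⁺ = {H}; {C}⁺ = {C, F} — none reach the full schema.
{D, E}⁺: DE→ACH adds A, C, H; DEH→ACF adds F → {A, C, D, E, F, H}. Minimal: {E}⁺ = {E}; {D}⁺ = {D, F} — none reach the full schema.
Any other superkey contains one of these as a subset, so there are no further candidate keys.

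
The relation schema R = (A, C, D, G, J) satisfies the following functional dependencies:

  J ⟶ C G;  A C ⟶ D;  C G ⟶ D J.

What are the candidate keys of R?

{A, J}, {A, C, G}

{A, J}⁺: J→CG adds C, G; AC→D adds D → {A, C, D, G, J}. Minimal: {J}⁺ = {C, D, G, J}; {A}⁺ = {A} — none reach the full schema.
{A, C, G}⁺: AC→D adds D; CG→DJ adds J → {A, C, D, G, J}. Minimal: {C, G}⁺ = {C, D, G, J}; {A, G}⁺ = {A, G}; {A, C}⁺ = {A, C, D} — none reach the full schema.
Any other superkey contains one of these as a subset, so there are no further candidate keys.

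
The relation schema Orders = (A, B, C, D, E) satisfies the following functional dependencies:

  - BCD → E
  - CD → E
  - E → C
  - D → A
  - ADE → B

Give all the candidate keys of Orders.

{C, D}, {D, E}

Attribute D never appears on the right-hand side of any dependency, so D must belong to every candidate key.
{D}⁺ = {A, D}, which is not all of the schema, so we must add further attributes.
{C, D}⁺: CD→E adds E; D→A adds A; ADE→B adds B → {A, B, C, D, E}.
{D, E}⁺: E→C adds C; D→A adds A; ADE→B adds B → {A, B, C, D, E}.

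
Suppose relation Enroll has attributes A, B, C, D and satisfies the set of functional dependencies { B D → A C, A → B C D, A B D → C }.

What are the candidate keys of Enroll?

{A}⁺: A→BCD adds B, C, D → {A, B, C, D}.
{B, D}⁺: BD→AC adds A, C → {A, B, C, D}. Minimal: {D}⁺ = {D}; {B}⁺ = {B} — none reach the full schema.
Any other superkey contains one of these as a subset, so there are no further candidate keys.

{A}, {B, D}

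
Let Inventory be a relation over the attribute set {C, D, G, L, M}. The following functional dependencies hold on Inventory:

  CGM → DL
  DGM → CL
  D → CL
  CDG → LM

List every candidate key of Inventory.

{D, G}, {C, G, M}

{D, G}⁺: D→CL adds C, L; CDG→LM adds M → {C, D, G, L, M}. Minimal: {G}⁺ = {G}; {D}⁺ = {C, D, L} — none reach the full schema.
{C, G, M}⁺: CGM→DL adds D, L → {C, D, G, L, M}. Minimal: {G, M}⁺ = {G, M}; {C, M}⁺ = {C, M}; {C, G}⁺ = {C, G} — none reach the full schema.
Any other superkey contains one of these as a subset, so there are no further candidate keys.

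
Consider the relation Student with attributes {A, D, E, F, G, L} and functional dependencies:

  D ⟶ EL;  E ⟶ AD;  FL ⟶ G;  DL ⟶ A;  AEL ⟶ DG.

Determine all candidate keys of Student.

DF; EF

Attribute F never appears on the right-hand side of any dependency, so F must belong to every candidate key.
{F}⁺ = {F}, which is not all of the schema, so we must add further attributes.
{D, F}⁺: D→EL adds E, L; E→AD adds A; FL→G adds G → {A, D, E, F, G, L}.
{E, F}⁺: E→AD adds A, D; D→EL adds L; FL→G adds G → {A, D, E, F, G, L}.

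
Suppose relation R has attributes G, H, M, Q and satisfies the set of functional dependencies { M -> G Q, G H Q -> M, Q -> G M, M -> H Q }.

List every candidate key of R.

{M}⁺: M→GQ adds G, Q; M→HQ adds H → {G, H, M, Q}.
{Q}⁺: Q→GM adds G, M; M→HQ adds H → {G, H, M, Q}.
Any other superkey contains one of these as a subset, so there are no further candidate keys.

{M}, {Q}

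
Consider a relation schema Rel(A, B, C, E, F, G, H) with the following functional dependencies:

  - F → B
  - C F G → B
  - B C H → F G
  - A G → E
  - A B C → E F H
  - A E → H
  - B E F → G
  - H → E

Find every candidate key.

Attributes A, C never appear on any right-hand side, so every candidate key must contain {A, C}.
{A, C}⁺ = {A, C}, which is not all of the schema, so we must add further attributes.
{A, B, C}⁺: ABC→EFH adds E, F, H; BEF→G adds G → {A, B, C, E, F, G, H}. Minimal: {B, C}⁺ = {B, C}; {A, C}⁺ = {A, C}; {A, B}⁺ = {A, B} — none reach the full schema.
{A, C, F}⁺: F→B adds B; ABC→EFH adds E, H; BEF→G adds G → {A, B, C, E, F, G, H}. Minimal: {C, F}⁺ = {B, C, F}; {A, F}⁺ = {A, B, F}; {A, C}⁺ = {A, C} — none reach the full schema.
Any other superkey contains one of these as a subset, so there are no further candidate keys.

{A, B, C}, {A, C, F}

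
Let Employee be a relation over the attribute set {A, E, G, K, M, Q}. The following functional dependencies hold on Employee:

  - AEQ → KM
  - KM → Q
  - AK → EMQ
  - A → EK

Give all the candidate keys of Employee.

AG

Attributes A, G never appear on any right-hand side, so every candidate key must contain {A, G}.
{A, G}⁺ = {A, E, G, K, M, Q}, which is all of the schema, so {A, G} is the only candidate key.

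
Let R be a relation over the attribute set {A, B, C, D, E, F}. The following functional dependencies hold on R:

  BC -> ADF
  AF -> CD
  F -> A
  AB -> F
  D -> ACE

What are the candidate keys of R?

Attribute B never appears on the right-hand side of any dependency, so B must belong to every candidate key.
{B}⁺ = {B}, which is not all of the schema, so we must add further attributes.
{A, B}⁺: AB→F adds F; AF→CD adds C, D; D→ACE adds E → {A, B, C, D, E, F}. Minimal: {B}⁺ = {B}; {A}⁺ = {A} — none reach the full schema.
{B, C}⁺: BC→ADF adds A, D, F; D→ACE adds E → {A, B, C, D, E, F}. Minimal: {C}⁺ = {C}; {B}⁺ = {B} — none reach the full schema.
{B, D}⁺: D→ACE adds A, C, E; BC→ADF adds F → {A, B, C, D, E, F}. Minimal: {D}⁺ = {A, C, D, E}; {B}⁺ = {B} — none reach the full schema.
{B, F}⁺: F→A adds A; AF→CD adds C, D; D→ACE adds E → {A, B, C, D, E, F}. Minimal: {F}⁺ = {A, C, D, E, F}; {B}⁺ = {B} — none reach the full schema.
Any other superkey contains one of these as a subset, so there are no further candidate keys.

(A, B), (B, C), (B, D), (B, F)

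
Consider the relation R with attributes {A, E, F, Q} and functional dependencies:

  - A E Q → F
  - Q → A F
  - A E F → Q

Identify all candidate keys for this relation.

Attribute E never appears on the right-hand side of any dependency, so E must belong to every candidate key.
{E}⁺ = {E}, which is not all of the schema, so we must add further attributes.
{E, Q}⁺: Q→AF adds A, F → {A, E, F, Q}. Minimal: {Q}⁺ = {A, F, Q}; {E}⁺ = {E} — none reach the full schema.
{A, E, F}⁺: AEF→Q adds Q → {A, E, F, Q}. Minimal: {E, F}⁺ = {E, F}; {A, F}⁺ = {A, F}; {A, E}⁺ = {A, E} — none reach the full schema.
Any other superkey contains one of these as a subset, so there are no further candidate keys.

{E, Q}; {A, E, F}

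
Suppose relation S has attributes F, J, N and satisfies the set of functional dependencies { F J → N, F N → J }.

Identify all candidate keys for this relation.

Attribute F never appears on the right-hand side of any dependency, so F must belong to every candidate key.
{F}⁺ = {F}, which is not all of the schema, so we must add further attributes.
{F, J}⁺: FJ→N adds N → {F, J, N}.
{F, N}⁺: FN→J adds J → {F, J, N}.
Any other superkey contains one of these as a subset, so there are no further candidate keys.

FJ, FN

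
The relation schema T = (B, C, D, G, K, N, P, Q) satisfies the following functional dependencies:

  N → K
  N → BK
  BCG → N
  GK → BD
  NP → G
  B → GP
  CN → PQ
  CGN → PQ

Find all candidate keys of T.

{B, C}; {C, N}; {C, G, K}

Attribute C never appears on the right-hand side of any dependency, so C must belong to every candidate key.
{C}⁺ = {C}, which is not all of the schema, so we must add further attributes.
{B, C}⁺: B→GP adds G, P; BCG→N adds N; CN→PQ adds Q; N→K adds K; GK→BD adds D → {B, C, D, G, K, N, P, Q}.
{C, N}⁺: N→K adds K; N→BK adds B; B→GP adds G, P; CN→PQ adds Q; GK→BD adds D → {B, C, D, G, K, N, P, Q}.
{C, G, K}⁺: GK→BD adds B, D; B→GP adds P; BCG→N adds N; CN→PQ adds Q → {B, C, D, G, K, N, P, Q}.
Any other superkey contains one of these as a subset, so there are no further candidate keys.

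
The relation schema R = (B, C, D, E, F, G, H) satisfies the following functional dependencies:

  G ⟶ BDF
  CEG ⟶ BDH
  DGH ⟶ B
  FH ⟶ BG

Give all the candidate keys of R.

(C, E, G); (C, E, F, H)

{C, E, G}⁺: G→BDF adds B, D, F; CEG→BDH adds H → {B, C, D, E, F, G, H}. Minimal: {E, G}⁺ = {B, D, E, F, G}; {C, G}⁺ = {B, C, D, F, G}; {C, E}⁺ = {C, E} — none reach the full schema.
{C, E, F, H}⁺: FH→BG adds B, G; G→BDF adds D → {B, C, D, E, F, G, H}. Minimal: {E, F, H}⁺ = {B, D, E, F, G, H}; {C, F, H}⁺ = {B, C, D, F, G, H}; {C, E, H}⁺ = {C, E, H}; … — none reach the full schema.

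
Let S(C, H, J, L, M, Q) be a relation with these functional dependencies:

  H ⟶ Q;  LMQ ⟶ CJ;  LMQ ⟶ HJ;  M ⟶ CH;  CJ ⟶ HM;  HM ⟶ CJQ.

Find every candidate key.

Attribute L never appears on the right-hand side of any dependency, so L must belong to every candidate key.
{L}⁺ = {L}, which is not all of the schema, so we must add further attributes.
{L, M}⁺: M→CH adds C, H; HM→CJQ adds J, Q → {C, H, J, L, M, Q}. Minimal: {M}⁺ = {C, H, J, M, Q}; {L}⁺ = {L} — none reach the full schema.
{C, J, L}⁺: CJ→HM adds H, M; HM→CJQ adds Q → {C, H, J, L, M, Q}. Minimal: {J, L}⁺ = {J, L}; {C, L}⁺ = {C, L}; {C, J}⁺ = {C, H, J, M, Q} — none reach the full schema.
Any other superkey contains one of these as a subset, so there are no further candidate keys.

{L, M}; {C, J, L}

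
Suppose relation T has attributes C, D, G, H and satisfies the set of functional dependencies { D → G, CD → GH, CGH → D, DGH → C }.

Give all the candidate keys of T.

{C, D}, {D, H}, {C, G, H}

{C, D}⁺: D→G adds G; CD→GH adds H → {C, D, G, H}. Minimal: {D}⁺ = {D, G}; {C}⁺ = {C} — none reach the full schema.
{D, H}⁺: D→G adds G; DGH→C adds C → {C, D, G, H}. Minimal: {H}⁺ = {H}; {D}⁺ = {D, G} — none reach the full schema.
{C, G, H}⁺: CGH→D adds D → {C, D, G, H}. Minimal: {G, H}⁺ = {G, H}; {C, H}⁺ = {C, H}; {C, G}⁺ = {C, G} — none reach the full schema.
Any other superkey contains one of these as a subset, so there are no further candidate keys.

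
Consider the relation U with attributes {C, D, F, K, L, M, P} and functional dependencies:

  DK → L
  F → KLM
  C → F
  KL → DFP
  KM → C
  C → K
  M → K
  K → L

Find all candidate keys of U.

{C}⁺: C→F adds F; C→K adds K; K→L adds L; F→KLM adds M; KL→DFP adds D, P → {C, D, F, K, L, M, P}.
{F}⁺: F→KLM adds K, L, M; KL→DFP adds D, P; KM→C adds C → {C, D, F, K, L, M, P}.
{K}⁺: K→L adds L; KL→DFP adds D, F, P; F→KLM adds M; KM→C adds C → {C, D, F, K, L, M, P}.
{M}⁺: M→K adds K; K→L adds L; KL→DFP adds D, F, P; KM→C adds C → {C, D, F, K, L, M, P}.
Any other superkey contains one of these as a subset, so there are no further candidate keys.

(C); (F); (K); (M)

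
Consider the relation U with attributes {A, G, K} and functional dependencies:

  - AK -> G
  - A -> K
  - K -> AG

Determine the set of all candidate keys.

{A}⁺: A→K adds K; K→AG adds G → {A, G, K}.
{K}⁺: K→AG adds A, G → {A, G, K}.

(A), (K)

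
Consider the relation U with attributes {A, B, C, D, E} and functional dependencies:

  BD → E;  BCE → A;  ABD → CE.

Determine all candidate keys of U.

Attributes B, D never appear on any right-hand side, so every candidate key must contain {B, D}.
{B, D}⁺ = {B, D, E}, which is not all of the schema, so we must add further attributes.
{A, B, D}⁺: BD→E adds E; ABD→CE adds C → {A, B, C, D, E}.
{B, C, D}⁺: BD→E adds E; BCE→A adds A → {A, B, C, D, E}.
Any other superkey contains one of these as a subset, so there are no further candidate keys.

{A, B, D}, {B, C, D}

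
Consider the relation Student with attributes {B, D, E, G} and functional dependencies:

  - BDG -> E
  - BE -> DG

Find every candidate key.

(B, E), (B, D, G)

Attribute B never appears on the right-hand side of any dependency, so B must belong to every candidate key.
{B}⁺ = {B}, which is not all of the schema, so we must add further attributes.
{B, E}⁺: BE→DG adds D, G → {B, D, E, G}. Minimal: {E}⁺ = {E}; {B}⁺ = {B} — none reach the full schema.
{B, D, G}⁺: BDG→E adds E → {B, D, E, G}. Minimal: {D, G}⁺ = {D, G}; {B, G}⁺ = {B, G}; {B, D}⁺ = {B, D} — none reach the full schema.
Any other superkey contains one of these as a subset, so there are no further candidate keys.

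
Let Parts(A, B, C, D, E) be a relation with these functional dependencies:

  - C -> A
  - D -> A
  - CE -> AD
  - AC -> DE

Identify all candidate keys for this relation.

{B, C}⁺: C→A adds A; AC→DE adds D, E → {A, B, C, D, E}. Minimal: {C}⁺ = {A, C, D, E}; {B}⁺ = {B} — none reach the full schema.
No other minimal superkey exists.

BC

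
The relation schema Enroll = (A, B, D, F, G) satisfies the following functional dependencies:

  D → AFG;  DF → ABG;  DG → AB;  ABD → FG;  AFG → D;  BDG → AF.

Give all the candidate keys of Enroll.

{D}; {A, F, G}

{D}⁺: D→AFG adds A, F, G; DF→ABG adds B → {A, B, D, F, G}.
{A, F, G}⁺: AFG→D adds D; DF→ABG adds B → {A, B, D, F, G}. Minimal: {F, G}⁺ = {F, G}; {A, G}⁺ = {A, G}; {A, F}⁺ = {A, F} — none reach the full schema.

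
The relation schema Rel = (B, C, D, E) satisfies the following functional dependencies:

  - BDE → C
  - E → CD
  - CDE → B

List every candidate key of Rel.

{E}⁺: E→CD adds C, D; CDE→B adds B → {B, C, D, E}.

{E}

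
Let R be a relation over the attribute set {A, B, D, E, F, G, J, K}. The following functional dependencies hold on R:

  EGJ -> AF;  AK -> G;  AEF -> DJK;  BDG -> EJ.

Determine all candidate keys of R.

Attribute B never appears on the right-hand side of any dependency, so B must belong to every candidate key.
{B}⁺ = {B}, which is not all of the schema, so we must add further attributes.
{B, D, G}⁺: BDG→EJ adds E, J; EGJ→AF adds A, F; AEF→DJK adds K → {A, B, D, E, F, G, J, K}. Minimal: {D, G}⁺ = {D, G}; {B, G}⁺ = {B, G}; {B, D}⁺ = {B, D} — none reach the full schema.
{A, B, D, K}⁺: AK→G adds G; BDG→EJ adds E, J; EGJ→AF adds F → {A, B, D, E, F, G, J, K}. Minimal: {B, D, K}⁺ = {B, D, K}; {A, D, K}⁺ = {A, D, G, K}; {A, B, K}⁺ = {A, B, G, K}; … — none reach the full schema.
{A, B, E, F}⁺: AEF→DJK adds D, J, K; AK→G adds G → {A, B, D, E, F, G, J, K}. Minimal: {B, E, F}⁺ = {B, E, F}; {A, E, F}⁺ = {A, D, E, F, G, J, K}; {A, B, F}⁺ = {A, B, F}; … — none reach the full schema.
{B, E, G, J}⁺: EGJ→AF adds A, F; AEF→DJK adds D, K → {A, B, D, E, F, G, J, K}. Minimal: {E, G, J}⁺ = {A, D, E, F, G, J, K}; {B, G, J}⁺ = {B, G, J}; {B, E, J}⁺ = {B, E, J}; … — none reach the full schema.
{A, B, E, J, K}⁺: AK→G adds G; EGJ→AF adds F; AEF→DJK adds D → {A, B, D, E, F, G, J, K}. Minimal: {B, E, J, K}⁺ = {B, E, J, K}; {A, E, J, K}⁺ = {A, D, E, F, G, J, K}; {A, B, J, K}⁺ = {A, B, G, J, K}; … — none reach the full schema.
Any other superkey contains one of these as a subset, so there are no further candidate keys.

{B, D, G}, {A, B, D, K}, {A, B, E, F}, {B, E, G, J}, {A, B, E, J, K}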